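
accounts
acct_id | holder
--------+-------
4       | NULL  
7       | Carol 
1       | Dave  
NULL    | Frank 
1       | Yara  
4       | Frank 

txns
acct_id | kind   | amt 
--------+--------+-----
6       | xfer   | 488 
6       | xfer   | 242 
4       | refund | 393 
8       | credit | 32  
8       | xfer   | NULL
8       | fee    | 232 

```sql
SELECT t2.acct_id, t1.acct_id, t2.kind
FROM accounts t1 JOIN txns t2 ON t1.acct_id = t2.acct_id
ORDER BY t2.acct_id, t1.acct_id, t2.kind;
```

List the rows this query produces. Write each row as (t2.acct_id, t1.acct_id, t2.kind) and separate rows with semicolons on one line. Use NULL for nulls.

INNER JOIN keeps only pairs where the ON condition holds.
Matching on t1.acct_id = t2.acct_id. A NULL in a compared column never satisfies the condition.
- t1 (acct_id=4) pairs with 1 row(s) of t2.
- t1 (acct_id=7) has no partner → excluded.
- t1 (acct_id=1) has no partner → excluded.
- t1 (acct_id=NULL) has no partner → excluded.
- t1 (acct_id=1) has no partner → excluded.
- t1 (acct_id=4) pairs with 1 row(s) of t2.
After projecting and ordering:
t2.acct_id | t1.acct_id | t2.kind
4 | 4 | refund
4 | 4 | refund

(4, 4, refund); (4, 4, refund)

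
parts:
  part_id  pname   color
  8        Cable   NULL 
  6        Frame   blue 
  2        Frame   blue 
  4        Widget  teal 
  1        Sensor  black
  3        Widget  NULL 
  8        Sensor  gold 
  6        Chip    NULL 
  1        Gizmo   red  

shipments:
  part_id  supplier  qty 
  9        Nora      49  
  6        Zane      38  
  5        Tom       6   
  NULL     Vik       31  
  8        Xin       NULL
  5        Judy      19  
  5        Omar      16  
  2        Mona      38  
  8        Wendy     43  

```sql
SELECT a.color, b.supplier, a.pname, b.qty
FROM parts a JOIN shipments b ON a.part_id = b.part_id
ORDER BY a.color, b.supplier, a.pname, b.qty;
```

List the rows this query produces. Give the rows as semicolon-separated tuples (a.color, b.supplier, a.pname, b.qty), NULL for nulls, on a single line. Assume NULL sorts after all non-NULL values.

(blue, Mona, Frame, 38); (blue, Zane, Frame, 38); (gold, Wendy, Sensor, 43); (gold, Xin, Sensor, NULL); (NULL, Wendy, Cable, 43); (NULL, Xin, Cable, NULL); (NULL, Zane, Chip, 38)

INNER JOIN keeps only pairs where the ON condition holds.
Matching on a.part_id = b.part_id. A NULL in a compared column never satisfies the condition.
- a row (part_id=8): matches 2 b row(s) → 2 output row(s).
- a row (part_id=6): matches 1 b row(s) → 1 output row(s).
- a row (part_id=2): matches 1 b row(s) → 1 output row(s).
- a row (part_id=4): no match → dropped.
- a row (part_id=1): no match → dropped.
- a row (part_id=3): no match → dropped.
- a row (part_id=8): matches 2 b row(s) → 2 output row(s).
- a row (part_id=6): matches 1 b row(s) → 1 output row(s).
- a row (part_id=1): no match → dropped.
After projecting and ordering:
a.color | b.supplier | a.pname | b.qty
blue | Mona | Frame | 38
blue | Zane | Frame | 38
gold | Wendy | Sensor | 43
gold | Xin | Sensor | NULL
NULL | Wendy | Cable | 43
NULL | Xin | Cable | NULL
NULL | Zane | Chip | 38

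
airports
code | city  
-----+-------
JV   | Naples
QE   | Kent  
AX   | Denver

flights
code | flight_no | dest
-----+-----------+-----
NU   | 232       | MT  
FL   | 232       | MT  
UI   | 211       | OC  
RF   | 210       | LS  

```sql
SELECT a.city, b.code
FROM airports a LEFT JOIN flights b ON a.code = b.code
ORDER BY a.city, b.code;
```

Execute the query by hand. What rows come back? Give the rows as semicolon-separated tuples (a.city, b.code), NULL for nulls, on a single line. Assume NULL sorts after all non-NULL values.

(Denver, NULL); (Kent, NULL); (Naples, NULL)

LEFT JOIN keeps every row from `airports`; unmatched rows get NULL for `flights`'s columns.
Matching on a.code = b.code.
- a[0] code=JV → no match; kept with NULLs on the b side.
- a[1] code=QE → no match; kept with NULLs on the b side.
- a[2] code=AX → no match; kept with NULLs on the b side.
After projecting and ordering:
a.city | b.code
Denver | NULL
Kent | NULL
Naples | NULL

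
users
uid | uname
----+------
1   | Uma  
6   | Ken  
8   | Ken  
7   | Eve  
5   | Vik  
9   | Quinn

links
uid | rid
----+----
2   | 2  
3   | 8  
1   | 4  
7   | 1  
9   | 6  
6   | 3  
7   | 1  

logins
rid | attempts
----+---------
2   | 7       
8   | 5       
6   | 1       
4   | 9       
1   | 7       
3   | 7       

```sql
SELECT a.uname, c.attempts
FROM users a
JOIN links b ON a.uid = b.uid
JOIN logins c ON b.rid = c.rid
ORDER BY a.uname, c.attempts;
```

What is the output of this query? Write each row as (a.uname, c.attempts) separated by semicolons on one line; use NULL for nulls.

Joins associate left-to-right: users INNER JOIN links on uid gives 5 intermediate row(s).
Then INNER JOIN `logins c` on rid: keep only rows whose b.rid appears in c.

(Eve, 7); (Eve, 7); (Ken, 7); (Quinn, 1); (Uma, 9)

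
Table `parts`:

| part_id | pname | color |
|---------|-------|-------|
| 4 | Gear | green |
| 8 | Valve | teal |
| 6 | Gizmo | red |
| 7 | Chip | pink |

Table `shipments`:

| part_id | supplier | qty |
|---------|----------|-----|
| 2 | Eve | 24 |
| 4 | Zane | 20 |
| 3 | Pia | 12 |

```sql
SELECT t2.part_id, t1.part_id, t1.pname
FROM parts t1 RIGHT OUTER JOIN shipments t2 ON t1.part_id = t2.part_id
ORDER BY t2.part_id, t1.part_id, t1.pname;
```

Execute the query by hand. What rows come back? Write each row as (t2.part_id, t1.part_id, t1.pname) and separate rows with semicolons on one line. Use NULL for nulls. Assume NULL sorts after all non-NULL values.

(2, NULL, NULL); (3, NULL, NULL); (4, 4, Gear)

RIGHT JOIN keeps every row from `shipments`; unmatched rows get NULL for `parts`'s columns.
Matching on t1.part_id = t2.part_id.
Matched pairs: 1; unmatched t2 rows kept: 2.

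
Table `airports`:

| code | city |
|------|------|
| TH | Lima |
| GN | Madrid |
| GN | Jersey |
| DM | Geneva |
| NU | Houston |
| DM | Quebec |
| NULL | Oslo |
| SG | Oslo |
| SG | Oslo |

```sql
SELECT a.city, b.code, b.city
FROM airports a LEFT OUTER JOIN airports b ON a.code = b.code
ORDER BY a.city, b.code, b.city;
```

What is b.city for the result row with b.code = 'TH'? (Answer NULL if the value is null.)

LEFT JOIN keeps every row from `airports a`; unmatched rows get NULL for `airports b`'s columns.
Matching on a.code = b.code. A NULL in a compared column never satisfies the condition.
- a row (code=TH): matches 1 b row(s) → 1 output row(s).
- a row (code=GN): matches 2 b row(s) → 2 output row(s).
- a row (code=GN): matches 2 b row(s) → 2 output row(s).
- a row (code=DM): matches 2 b row(s) → 2 output row(s).
- a row (code=NU): matches 1 b row(s) → 1 output row(s).
- a row (code=DM): matches 2 b row(s) → 2 output row(s).
- a row (code=NULL): no match → kept, b columns NULL.
- a row (code=SG): matches 2 b row(s) → 2 output row(s).
- a row (code=SG): matches 2 b row(s) → 2 output row(s).

Lima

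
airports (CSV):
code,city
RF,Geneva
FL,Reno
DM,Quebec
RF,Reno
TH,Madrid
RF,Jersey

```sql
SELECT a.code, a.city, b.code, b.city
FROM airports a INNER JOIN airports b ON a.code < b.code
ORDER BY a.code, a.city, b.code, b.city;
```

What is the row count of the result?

12

INNER JOIN keeps only pairs where the ON condition holds.
Matching on a.code < b.code.
Matched pairs: 12.
Total: 12 rows.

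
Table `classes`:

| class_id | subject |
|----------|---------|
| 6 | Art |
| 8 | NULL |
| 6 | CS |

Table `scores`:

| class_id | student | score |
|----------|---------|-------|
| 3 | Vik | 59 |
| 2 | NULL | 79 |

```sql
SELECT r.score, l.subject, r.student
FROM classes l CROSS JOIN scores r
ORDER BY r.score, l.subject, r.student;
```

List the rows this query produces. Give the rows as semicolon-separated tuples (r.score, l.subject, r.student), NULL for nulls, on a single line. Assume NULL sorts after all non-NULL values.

(59, Art, Vik); (59, CS, Vik); (59, NULL, Vik); (79, Art, NULL); (79, CS, NULL); (79, NULL, NULL)

CROSS JOIN pairs every row of `classes` with every row of `scores`: 3 × 2 = 6 rows.
After projecting and ordering:
r.score | l.subject | r.student
59 | Art | Vik
59 | CS | Vik
59 | NULL | Vik
79 | Art | NULL
79 | CS | NULL
79 | NULL | NULL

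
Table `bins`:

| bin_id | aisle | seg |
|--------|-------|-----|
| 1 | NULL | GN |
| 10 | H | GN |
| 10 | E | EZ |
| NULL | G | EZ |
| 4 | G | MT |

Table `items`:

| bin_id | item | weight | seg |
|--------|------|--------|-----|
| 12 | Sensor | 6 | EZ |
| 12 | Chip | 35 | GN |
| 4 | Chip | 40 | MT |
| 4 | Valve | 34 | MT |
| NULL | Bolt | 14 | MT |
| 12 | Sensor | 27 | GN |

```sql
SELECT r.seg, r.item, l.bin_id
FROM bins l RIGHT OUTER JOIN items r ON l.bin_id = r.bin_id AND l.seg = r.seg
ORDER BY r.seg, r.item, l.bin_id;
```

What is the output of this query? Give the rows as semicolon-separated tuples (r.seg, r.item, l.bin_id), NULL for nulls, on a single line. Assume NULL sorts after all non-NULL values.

RIGHT JOIN keeps every row from `items`; unmatched rows get NULL for `bins`'s columns.
Matching on l.bin_id = r.bin_id AND l.seg = r.seg. A NULL in a compared column never satisfies the condition.
Matched pairs: 2; unmatched r rows kept: 4.

(EZ, Sensor, NULL); (GN, Chip, NULL); (GN, Sensor, NULL); (MT, Bolt, NULL); (MT, Chip, 4); (MT, Valve, 4)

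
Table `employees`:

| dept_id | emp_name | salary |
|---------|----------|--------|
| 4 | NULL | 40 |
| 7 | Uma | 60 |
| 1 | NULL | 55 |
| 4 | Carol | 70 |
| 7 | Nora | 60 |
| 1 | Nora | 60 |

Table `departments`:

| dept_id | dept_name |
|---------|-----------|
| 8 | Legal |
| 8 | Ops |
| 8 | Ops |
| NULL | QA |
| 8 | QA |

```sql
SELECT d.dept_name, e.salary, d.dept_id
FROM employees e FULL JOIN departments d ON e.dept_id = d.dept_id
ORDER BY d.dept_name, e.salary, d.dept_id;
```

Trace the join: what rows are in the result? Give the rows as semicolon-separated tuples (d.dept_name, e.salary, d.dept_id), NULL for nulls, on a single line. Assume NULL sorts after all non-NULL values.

FULL OUTER JOIN keeps every row from both sides; unmatched rows get NULL for the other side's columns.
Matching on e.dept_id = d.dept_id. A NULL in a compared column never satisfies the condition.
- dept_id=4: no d row matches, row kept with d columns NULL.
- dept_id=7: no d row matches, row kept with d columns NULL.
- dept_id=1: no d row matches, row kept with d columns NULL.
- dept_id=4: no d row matches, row kept with d columns NULL.
- dept_id=7: no d row matches, row kept with d columns NULL.
- dept_id=1: no d row matches, row kept with d columns NULL.
- 5 d row(s) had no e match → kept, e columns NULL.

(Legal, NULL, 8); (Ops, NULL, 8); (Ops, NULL, 8); (QA, NULL, 8); (QA, NULL, NULL); (NULL, 40, NULL); (NULL, 55, NULL); (NULL, 60, NULL); (NULL, 60, NULL); (NULL, 60, NULL); (NULL, 70, NULL)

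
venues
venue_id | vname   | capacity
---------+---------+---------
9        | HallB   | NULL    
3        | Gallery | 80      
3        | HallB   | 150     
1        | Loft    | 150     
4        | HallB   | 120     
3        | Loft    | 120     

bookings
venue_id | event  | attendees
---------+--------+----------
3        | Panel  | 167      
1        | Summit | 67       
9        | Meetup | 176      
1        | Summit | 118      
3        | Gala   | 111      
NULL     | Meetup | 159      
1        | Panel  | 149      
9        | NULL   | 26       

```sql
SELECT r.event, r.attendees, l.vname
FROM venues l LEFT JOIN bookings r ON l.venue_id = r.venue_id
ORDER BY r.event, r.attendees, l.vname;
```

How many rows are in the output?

12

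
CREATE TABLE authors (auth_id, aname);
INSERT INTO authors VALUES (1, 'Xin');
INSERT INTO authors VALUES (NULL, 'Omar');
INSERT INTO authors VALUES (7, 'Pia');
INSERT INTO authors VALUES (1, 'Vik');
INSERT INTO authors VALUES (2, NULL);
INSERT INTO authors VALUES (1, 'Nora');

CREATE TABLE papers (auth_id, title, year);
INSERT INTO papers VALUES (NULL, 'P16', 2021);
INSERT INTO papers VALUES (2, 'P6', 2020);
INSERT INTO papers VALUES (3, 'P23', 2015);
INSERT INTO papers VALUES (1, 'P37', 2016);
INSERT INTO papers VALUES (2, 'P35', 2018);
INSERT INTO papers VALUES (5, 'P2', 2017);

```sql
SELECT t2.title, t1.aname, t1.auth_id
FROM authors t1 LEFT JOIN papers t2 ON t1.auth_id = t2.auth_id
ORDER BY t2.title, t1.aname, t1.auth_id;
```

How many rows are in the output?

LEFT JOIN keeps every row from `authors`; unmatched rows get NULL for `papers`'s columns.
Matching on t1.auth_id = t2.auth_id. A NULL in a compared column never satisfies the condition.
- t1[0] auth_id=1 → 1 match(es) in t2 → 1 row(s).
- t1[1] auth_id=NULL → no match; kept with NULLs on the t2 side.
- t1[2] auth_id=7 → no match; kept with NULLs on the t2 side.
- t1[3] auth_id=1 → 1 match(es) in t2 → 1 row(s).
- t1[4] auth_id=2 → 2 match(es) in t2 → 2 row(s).
- t1[5] auth_id=1 → 1 match(es) in t2 → 1 row(s).
Total: 5 matched + 2 padded = 7 rows.

7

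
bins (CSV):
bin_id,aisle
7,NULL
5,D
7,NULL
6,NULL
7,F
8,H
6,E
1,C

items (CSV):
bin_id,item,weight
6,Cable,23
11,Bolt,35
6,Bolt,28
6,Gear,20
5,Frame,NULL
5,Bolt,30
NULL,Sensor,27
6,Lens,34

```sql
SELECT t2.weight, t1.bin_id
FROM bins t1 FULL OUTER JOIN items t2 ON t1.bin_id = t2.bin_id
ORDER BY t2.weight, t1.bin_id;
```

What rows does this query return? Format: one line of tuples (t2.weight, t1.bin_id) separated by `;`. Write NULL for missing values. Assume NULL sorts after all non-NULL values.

(20, 6); (20, 6); (23, 6); (23, 6); (27, NULL); (28, 6); (28, 6); (30, 5); (34, 6); (34, 6); (35, NULL); (NULL, 1); (NULL, 5); (NULL, 7); (NULL, 7); (NULL, 7); (NULL, 8)

FULL OUTER JOIN keeps every row from both sides; unmatched rows get NULL for the other side's columns.
Matching on t1.bin_id = t2.bin_id. A NULL in a compared column never satisfies the condition.
Matched pairs: 10; unmatched t1 rows kept: 5; unmatched t2 rows kept: 2.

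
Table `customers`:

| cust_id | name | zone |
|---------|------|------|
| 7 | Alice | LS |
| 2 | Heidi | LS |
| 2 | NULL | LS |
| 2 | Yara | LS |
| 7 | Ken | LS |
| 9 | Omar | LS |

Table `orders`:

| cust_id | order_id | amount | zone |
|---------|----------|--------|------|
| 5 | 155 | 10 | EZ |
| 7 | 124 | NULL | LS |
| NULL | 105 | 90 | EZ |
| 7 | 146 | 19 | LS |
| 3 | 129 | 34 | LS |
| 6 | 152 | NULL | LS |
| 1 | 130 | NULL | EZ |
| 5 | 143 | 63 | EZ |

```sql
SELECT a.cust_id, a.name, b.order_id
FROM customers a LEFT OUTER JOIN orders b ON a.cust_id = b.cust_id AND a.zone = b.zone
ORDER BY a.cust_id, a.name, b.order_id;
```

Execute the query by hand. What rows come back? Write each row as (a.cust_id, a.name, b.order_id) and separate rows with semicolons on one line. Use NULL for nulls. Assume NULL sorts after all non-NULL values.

(2, Heidi, NULL); (2, Yara, NULL); (2, NULL, NULL); (7, Alice, 124); (7, Alice, 146); (7, Ken, 124); (7, Ken, 146); (9, Omar, NULL)

LEFT JOIN keeps every row from `customers`; unmatched rows get NULL for `orders`'s columns.
Matching on a.cust_id = b.cust_id AND a.zone = b.zone. A NULL in a compared column never satisfies the condition.
- a[0] cust_id=7, zone=LS → 2 match(es) in b → 2 row(s).
- a[1] cust_id=2, zone=LS → no match; kept with NULLs on the b side.
- a[2] cust_id=2, zone=LS → no match; kept with NULLs on the b side.
- a[3] cust_id=2, zone=LS → no match; kept with NULLs on the b side.
- a[4] cust_id=7, zone=LS → 2 match(es) in b → 2 row(s).
- a[5] cust_id=9, zone=LS → no match; kept with NULLs on the b side.
After projecting and ordering:
a.cust_id | a.name | b.order_id
2 | Heidi | NULL
2 | Yara | NULL
2 | NULL | NULL
7 | Alice | 124
7 | Alice | 146
7 | Ken | 124
7 | Ken | 146
9 | Omar | NULL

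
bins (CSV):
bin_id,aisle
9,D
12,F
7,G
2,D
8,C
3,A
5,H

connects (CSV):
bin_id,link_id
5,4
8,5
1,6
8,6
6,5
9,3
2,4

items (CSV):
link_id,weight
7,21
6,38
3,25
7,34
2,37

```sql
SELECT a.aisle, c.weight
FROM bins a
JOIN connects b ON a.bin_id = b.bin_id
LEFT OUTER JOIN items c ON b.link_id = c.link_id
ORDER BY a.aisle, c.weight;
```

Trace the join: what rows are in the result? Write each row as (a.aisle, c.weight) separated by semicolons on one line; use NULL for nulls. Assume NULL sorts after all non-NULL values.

(C, 38); (C, NULL); (D, 25); (D, NULL); (H, NULL)

Step 1 — a INNER JOIN b on bin_id → 5 row(s).
Then LEFT JOIN `items c` on link_id: each of those 5 rows is kept; rows whose b.link_id has no match in c get NULL for c's columns.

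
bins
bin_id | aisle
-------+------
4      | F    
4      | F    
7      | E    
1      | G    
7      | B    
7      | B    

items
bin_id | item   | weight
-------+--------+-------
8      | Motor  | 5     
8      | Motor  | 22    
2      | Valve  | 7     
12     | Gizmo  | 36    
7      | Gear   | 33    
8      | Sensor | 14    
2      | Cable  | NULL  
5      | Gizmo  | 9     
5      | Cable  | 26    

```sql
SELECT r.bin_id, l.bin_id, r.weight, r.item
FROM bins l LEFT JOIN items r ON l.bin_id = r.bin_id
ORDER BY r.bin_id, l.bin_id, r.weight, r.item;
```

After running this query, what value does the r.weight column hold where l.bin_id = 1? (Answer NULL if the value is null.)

LEFT JOIN keeps every row from `bins`; unmatched rows get NULL for `items`'s columns.
Matching on l.bin_id = r.bin_id.
Matched pairs: 3; unmatched l rows kept: 3.

NULL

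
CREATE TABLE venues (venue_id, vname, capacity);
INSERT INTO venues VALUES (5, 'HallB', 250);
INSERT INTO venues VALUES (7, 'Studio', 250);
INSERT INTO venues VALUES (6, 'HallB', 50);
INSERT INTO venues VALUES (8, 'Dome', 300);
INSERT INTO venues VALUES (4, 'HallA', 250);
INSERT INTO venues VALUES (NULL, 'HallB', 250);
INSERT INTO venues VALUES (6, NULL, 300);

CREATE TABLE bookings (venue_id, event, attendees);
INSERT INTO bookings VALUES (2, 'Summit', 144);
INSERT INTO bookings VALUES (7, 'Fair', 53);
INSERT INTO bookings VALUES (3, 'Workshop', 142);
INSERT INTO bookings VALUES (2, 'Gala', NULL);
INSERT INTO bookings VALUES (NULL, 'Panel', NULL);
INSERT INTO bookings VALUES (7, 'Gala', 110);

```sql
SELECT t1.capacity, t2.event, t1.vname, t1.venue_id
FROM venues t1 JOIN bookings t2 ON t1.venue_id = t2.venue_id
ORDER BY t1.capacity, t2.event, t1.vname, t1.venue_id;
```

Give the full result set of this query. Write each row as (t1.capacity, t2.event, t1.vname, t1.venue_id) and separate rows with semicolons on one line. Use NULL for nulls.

(250, Fair, Studio, 7); (250, Gala, Studio, 7)

INNER JOIN keeps only pairs where the ON condition holds.
Matching on t1.venue_id = t2.venue_id. A NULL in a compared column never satisfies the condition.
Matched pairs: 2.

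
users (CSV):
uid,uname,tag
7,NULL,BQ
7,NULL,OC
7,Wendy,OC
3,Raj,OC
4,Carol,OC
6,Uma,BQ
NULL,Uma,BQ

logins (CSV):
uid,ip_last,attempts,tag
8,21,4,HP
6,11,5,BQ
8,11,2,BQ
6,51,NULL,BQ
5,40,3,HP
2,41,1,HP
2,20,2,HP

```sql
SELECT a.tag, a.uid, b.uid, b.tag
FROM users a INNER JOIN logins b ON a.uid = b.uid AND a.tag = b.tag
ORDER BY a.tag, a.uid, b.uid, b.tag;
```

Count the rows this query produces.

INNER JOIN keeps only pairs where the ON condition holds.
Matching on a.uid = b.uid AND a.tag = b.tag. A NULL in a compared column never satisfies the condition.
- uid=7, tag=BQ: no matching b row, dropped.
- uid=7, tag=OC: no matching b row, dropped.
- uid=7, tag=OC: no matching b row, dropped.
- uid=3, tag=OC: no matching b row, dropped.
- uid=4, tag=OC: no matching b row, dropped.
- uid=6, tag=BQ: 2 matching b row(s), so 2 row(s) emitted.
- uid=NULL, tag=BQ: no matching b row, dropped.
Total: 2 rows.

2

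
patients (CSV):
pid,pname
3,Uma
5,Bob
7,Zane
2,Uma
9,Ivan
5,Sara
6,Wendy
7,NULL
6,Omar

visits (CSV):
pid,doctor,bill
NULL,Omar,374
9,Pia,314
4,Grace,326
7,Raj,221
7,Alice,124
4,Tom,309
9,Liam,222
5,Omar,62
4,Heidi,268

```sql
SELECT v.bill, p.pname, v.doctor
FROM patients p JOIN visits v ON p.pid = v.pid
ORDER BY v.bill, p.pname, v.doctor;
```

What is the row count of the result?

8

INNER JOIN keeps only pairs where the ON condition holds.
Matching on p.pid = v.pid. A NULL in a compared column never satisfies the condition.
- p[0] pid=3 → no match; dropped.
- p[1] pid=5 → 1 match(es) in v → 1 row(s).
- p[2] pid=7 → 2 match(es) in v → 2 row(s).
- p[3] pid=2 → no match; dropped.
- p[4] pid=9 → 2 match(es) in v → 2 row(s).
- p[5] pid=5 → 1 match(es) in v → 1 row(s).
- p[6] pid=6 → no match; dropped.
- p[7] pid=7 → 2 match(es) in v → 2 row(s).
- p[8] pid=6 → no match; dropped.
Total: 8 rows.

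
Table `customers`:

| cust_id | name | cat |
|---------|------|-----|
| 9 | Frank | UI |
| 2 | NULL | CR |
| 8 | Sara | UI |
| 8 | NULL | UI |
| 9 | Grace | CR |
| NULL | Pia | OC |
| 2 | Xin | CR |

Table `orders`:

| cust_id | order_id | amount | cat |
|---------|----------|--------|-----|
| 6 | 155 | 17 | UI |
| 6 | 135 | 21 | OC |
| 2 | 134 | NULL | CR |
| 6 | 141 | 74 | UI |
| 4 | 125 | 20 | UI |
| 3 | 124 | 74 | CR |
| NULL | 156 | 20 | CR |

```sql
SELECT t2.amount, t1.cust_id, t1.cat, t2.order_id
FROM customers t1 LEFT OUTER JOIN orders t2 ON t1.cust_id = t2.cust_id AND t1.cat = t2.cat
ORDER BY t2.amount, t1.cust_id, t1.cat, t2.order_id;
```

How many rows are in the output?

7

LEFT JOIN keeps every row from `customers`; unmatched rows get NULL for `orders`'s columns.
Matching on t1.cust_id = t2.cust_id AND t1.cat = t2.cat. A NULL in a compared column never satisfies the condition.
- t1 row (cust_id=9, cat=UI): no match → kept, t2 columns NULL.
- t1 row (cust_id=2, cat=CR): matches 1 t2 row(s) → 1 output row(s).
- t1 row (cust_id=8, cat=UI): no match → kept, t2 columns NULL.
- t1 row (cust_id=8, cat=UI): no match → kept, t2 columns NULL.
- t1 row (cust_id=9, cat=CR): no match → kept, t2 columns NULL.
- t1 row (cust_id=NULL, cat=OC): no match → kept, t2 columns NULL.
- t1 row (cust_id=2, cat=CR): matches 1 t2 row(s) → 1 output row(s).
Total: 2 matched + 5 padded = 7 rows.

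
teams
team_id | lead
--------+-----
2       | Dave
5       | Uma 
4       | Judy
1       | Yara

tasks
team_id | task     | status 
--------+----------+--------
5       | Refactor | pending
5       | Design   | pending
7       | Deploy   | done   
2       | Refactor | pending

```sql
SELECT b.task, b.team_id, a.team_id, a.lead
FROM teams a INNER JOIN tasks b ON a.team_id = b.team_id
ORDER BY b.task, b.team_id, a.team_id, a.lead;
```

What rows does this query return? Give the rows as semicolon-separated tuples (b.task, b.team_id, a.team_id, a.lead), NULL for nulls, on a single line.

(Design, 5, 5, Uma); (Refactor, 2, 2, Dave); (Refactor, 5, 5, Uma)

INNER JOIN keeps only pairs where the ON condition holds.
Matching on a.team_id = b.team_id.
Matched pairs: 3.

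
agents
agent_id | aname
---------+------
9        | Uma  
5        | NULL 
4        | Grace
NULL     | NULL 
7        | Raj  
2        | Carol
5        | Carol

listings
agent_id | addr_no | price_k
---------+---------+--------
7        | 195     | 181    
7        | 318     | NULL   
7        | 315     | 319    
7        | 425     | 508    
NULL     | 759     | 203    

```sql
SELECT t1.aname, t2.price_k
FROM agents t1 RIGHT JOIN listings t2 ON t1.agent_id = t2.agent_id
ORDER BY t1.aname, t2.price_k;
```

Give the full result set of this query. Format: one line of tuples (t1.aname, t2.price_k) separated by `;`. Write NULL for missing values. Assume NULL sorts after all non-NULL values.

(Raj, 181); (Raj, 319); (Raj, 508); (Raj, NULL); (NULL, 203)

RIGHT JOIN keeps every row from `listings`; unmatched rows get NULL for `agents`'s columns.
Matching on t1.agent_id = t2.agent_id. A NULL in a compared column never satisfies the condition.
- t1 row (agent_id=9): no match.
- t1 row (agent_id=5): no match.
- t1 row (agent_id=4): no match.
- t1 row (agent_id=NULL): no match.
- t1 row (agent_id=7): matches 4 t2 row(s) → 4 output row(s).
- t1 row (agent_id=2): no match.
- t1 row (agent_id=5): no match.
- plus 1 unmatched t2 row(s), each kept with NULL t1 columns.
After projecting and ordering:
t1.aname | t2.price_k
Raj | 181
Raj | 319
Raj | 508
Raj | NULL
NULL | 203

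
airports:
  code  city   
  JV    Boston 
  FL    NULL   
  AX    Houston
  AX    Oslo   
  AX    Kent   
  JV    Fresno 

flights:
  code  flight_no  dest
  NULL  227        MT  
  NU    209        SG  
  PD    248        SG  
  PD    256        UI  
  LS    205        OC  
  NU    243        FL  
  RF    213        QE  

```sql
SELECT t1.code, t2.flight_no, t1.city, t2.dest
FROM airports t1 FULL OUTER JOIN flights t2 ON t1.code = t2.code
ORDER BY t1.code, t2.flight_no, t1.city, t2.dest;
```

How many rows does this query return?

13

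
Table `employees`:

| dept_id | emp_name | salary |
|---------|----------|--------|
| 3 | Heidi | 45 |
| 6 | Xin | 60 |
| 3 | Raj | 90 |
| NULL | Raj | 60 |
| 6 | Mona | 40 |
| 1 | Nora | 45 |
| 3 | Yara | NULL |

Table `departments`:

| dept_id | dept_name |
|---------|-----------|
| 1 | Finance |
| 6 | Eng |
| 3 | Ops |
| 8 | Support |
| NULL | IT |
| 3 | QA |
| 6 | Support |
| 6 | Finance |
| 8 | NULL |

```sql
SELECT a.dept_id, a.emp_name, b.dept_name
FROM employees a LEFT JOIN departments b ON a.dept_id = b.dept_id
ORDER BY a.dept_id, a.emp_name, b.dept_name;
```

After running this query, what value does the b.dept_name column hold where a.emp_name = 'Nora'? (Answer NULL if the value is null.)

LEFT JOIN keeps every row from `employees`; unmatched rows get NULL for `departments`'s columns.
Matching on a.dept_id = b.dept_id. A NULL in a compared column never satisfies the condition.
- a (dept_id=3) pairs with 2 row(s) of b.
- a (dept_id=6) pairs with 3 row(s) of b.
- a (dept_id=3) pairs with 2 row(s) of b.
- a (dept_id=NULL) has no partner → padded with NULL.
- a (dept_id=6) pairs with 3 row(s) of b.
- a (dept_id=1) pairs with 1 row(s) of b.
- a (dept_id=3) pairs with 2 row(s) of b.

Finance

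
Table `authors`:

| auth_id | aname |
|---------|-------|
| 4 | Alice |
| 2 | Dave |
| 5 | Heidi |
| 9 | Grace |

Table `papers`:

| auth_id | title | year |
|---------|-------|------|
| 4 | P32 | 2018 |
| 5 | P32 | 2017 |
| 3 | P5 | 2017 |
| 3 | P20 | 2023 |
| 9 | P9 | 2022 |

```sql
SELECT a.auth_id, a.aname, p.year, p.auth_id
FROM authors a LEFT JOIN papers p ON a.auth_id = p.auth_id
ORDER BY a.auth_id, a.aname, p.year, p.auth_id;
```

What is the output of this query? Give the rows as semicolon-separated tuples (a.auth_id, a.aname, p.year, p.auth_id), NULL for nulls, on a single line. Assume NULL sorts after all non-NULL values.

(2, Dave, NULL, NULL); (4, Alice, 2018, 4); (5, Heidi, 2017, 5); (9, Grace, 2022, 9)

LEFT JOIN keeps every row from `authors`; unmatched rows get NULL for `papers`'s columns.
Matching on a.auth_id = p.auth_id.
- a[0] auth_id=4 → 1 match(es) in p → 1 row(s).
- a[1] auth_id=2 → no match; kept with NULLs on the p side.
- a[2] auth_id=5 → 1 match(es) in p → 1 row(s).
- a[3] auth_id=9 → 1 match(es) in p → 1 row(s).
After projecting and ordering:
a.auth_id | a.aname | p.year | p.auth_id
2 | Dave | NULL | NULL
4 | Alice | 2018 | 4
5 | Heidi | 2017 | 5
9 | Grace | 2022 | 9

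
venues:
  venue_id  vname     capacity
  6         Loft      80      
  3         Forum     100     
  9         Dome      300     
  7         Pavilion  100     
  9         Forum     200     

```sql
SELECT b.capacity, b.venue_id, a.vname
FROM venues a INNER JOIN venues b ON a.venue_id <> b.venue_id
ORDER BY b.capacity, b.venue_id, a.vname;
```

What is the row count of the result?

INNER JOIN keeps only pairs where the ON condition holds.
Matching on a.venue_id <> b.venue_id.
- a[0] venue_id=6 → 4 match(es) in b → 4 row(s).
- a[1] venue_id=3 → 4 match(es) in b → 4 row(s).
- a[2] venue_id=9 → 3 match(es) in b → 3 row(s).
- a[3] venue_id=7 → 4 match(es) in b → 4 row(s).
- a[4] venue_id=9 → 3 match(es) in b → 3 row(s).
Total: 18 rows.

18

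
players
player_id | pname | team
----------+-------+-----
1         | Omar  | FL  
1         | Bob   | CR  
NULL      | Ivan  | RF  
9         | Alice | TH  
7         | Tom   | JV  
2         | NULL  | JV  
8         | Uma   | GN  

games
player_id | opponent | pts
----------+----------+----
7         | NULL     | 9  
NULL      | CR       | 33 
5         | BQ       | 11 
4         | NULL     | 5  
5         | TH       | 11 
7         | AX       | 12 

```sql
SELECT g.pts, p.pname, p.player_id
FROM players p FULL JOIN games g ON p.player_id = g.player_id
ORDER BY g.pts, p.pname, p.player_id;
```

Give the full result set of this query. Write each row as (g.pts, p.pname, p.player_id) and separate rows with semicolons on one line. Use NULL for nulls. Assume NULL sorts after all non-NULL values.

FULL OUTER JOIN keeps every row from both sides; unmatched rows get NULL for the other side's columns.
Matching on p.player_id = g.player_id. A NULL in a compared column never satisfies the condition.
- p[0] player_id=1 → no match; kept with NULLs on the g side.
- p[1] player_id=1 → no match; kept with NULLs on the g side.
- p[2] player_id=NULL → no match; kept with NULLs on the g side.
- p[3] player_id=9 → no match; kept with NULLs on the g side.
- p[4] player_id=7 → 2 match(es) in g → 2 row(s).
- p[5] player_id=2 → no match; kept with NULLs on the g side.
- p[6] player_id=8 → no match; kept with NULLs on the g side.
- plus 4 unmatched g row(s), each kept with NULL p columns.

(5, NULL, NULL); (9, Tom, 7); (11, NULL, NULL); (11, NULL, NULL); (12, Tom, 7); (33, NULL, NULL); (NULL, Alice, 9); (NULL, Bob, 1); (NULL, Ivan, NULL); (NULL, Omar, 1); (NULL, Uma, 8); (NULL, NULL, 2)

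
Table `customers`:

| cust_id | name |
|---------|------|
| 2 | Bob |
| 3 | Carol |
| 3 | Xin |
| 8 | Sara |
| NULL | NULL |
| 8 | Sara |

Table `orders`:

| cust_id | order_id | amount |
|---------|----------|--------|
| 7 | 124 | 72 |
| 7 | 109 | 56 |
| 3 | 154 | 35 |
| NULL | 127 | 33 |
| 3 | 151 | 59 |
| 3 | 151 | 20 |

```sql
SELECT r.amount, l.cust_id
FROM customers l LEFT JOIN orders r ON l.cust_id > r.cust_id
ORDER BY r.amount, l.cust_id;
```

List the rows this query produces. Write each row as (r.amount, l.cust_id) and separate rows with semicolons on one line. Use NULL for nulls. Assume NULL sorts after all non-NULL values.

(20, 8); (20, 8); (35, 8); (35, 8); (56, 8); (56, 8); (59, 8); (59, 8); (72, 8); (72, 8); (NULL, 2); (NULL, 3); (NULL, 3); (NULL, NULL)

LEFT JOIN keeps every row from `customers`; unmatched rows get NULL for `orders`'s columns.
Matching on l.cust_id > r.cust_id. A NULL in a compared column never satisfies the condition.
- l (cust_id=2) has no partner → padded with NULL.
- l (cust_id=3) has no partner → padded with NULL.
- l (cust_id=3) has no partner → padded with NULL.
- l (cust_id=8) pairs with 5 row(s) of r.
- l (cust_id=NULL) has no partner → padded with NULL.
- l (cust_id=8) pairs with 5 row(s) of r.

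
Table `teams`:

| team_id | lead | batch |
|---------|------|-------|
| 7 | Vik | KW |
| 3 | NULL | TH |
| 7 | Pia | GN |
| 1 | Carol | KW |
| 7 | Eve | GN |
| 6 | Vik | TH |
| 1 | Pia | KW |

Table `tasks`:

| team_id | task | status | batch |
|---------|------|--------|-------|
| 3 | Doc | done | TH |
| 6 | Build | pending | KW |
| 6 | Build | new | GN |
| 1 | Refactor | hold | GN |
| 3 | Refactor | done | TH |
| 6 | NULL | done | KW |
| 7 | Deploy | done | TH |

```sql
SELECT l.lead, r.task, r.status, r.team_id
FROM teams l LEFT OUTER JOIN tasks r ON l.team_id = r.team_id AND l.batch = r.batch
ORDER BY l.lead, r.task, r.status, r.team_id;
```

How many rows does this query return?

8

LEFT JOIN keeps every row from `teams`; unmatched rows get NULL for `tasks`'s columns.
Matching on l.team_id = r.team_id AND l.batch = r.batch.
- l (team_id=7, batch=KW) has no partner → padded with NULL.
- l (team_id=3, batch=TH) pairs with 2 row(s) of r.
- l (team_id=7, batch=GN) has no partner → padded with NULL.
- l (team_id=1, batch=KW) has no partner → padded with NULL.
- l (team_id=7, batch=GN) has no partner → padded with NULL.
- l (team_id=6, batch=TH) has no partner → padded with NULL.
- l (team_id=1, batch=KW) has no partner → padded with NULL.
Total: 2 matched + 6 padded = 8 rows.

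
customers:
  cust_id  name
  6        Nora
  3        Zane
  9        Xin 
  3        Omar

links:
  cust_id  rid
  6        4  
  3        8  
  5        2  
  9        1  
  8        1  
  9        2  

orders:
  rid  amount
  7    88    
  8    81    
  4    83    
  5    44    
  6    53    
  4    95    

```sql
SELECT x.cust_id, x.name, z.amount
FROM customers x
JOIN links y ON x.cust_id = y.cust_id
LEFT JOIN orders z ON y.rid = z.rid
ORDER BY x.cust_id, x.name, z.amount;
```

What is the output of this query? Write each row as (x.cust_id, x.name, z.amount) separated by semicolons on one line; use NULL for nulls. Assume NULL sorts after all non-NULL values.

(3, Omar, 81); (3, Zane, 81); (6, Nora, 83); (6, Nora, 95); (9, Xin, NULL); (9, Xin, NULL)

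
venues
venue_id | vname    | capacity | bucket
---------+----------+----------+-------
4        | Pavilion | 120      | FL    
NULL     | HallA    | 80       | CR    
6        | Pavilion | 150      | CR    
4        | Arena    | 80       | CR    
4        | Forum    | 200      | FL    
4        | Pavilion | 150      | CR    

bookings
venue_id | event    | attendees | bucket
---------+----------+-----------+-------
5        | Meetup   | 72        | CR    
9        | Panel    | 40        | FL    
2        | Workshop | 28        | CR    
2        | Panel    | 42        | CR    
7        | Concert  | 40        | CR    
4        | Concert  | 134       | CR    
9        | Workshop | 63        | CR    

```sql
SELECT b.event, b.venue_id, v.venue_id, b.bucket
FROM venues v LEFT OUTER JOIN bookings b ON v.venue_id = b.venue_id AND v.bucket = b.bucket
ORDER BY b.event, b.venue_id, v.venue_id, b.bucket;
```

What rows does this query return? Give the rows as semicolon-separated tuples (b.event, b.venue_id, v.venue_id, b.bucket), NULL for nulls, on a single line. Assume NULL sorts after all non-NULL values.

LEFT JOIN keeps every row from `venues`; unmatched rows get NULL for `bookings`'s columns.
Matching on v.venue_id = b.venue_id AND v.bucket = b.bucket. A NULL in a compared column never satisfies the condition.
- v row (venue_id=4, bucket=FL): no match → kept, b columns NULL.
- v row (venue_id=NULL, bucket=CR): no match → kept, b columns NULL.
- v row (venue_id=6, bucket=CR): no match → kept, b columns NULL.
- v row (venue_id=4, bucket=CR): matches 1 b row(s) → 1 output row(s).
- v row (venue_id=4, bucket=FL): no match → kept, b columns NULL.
- v row (venue_id=4, bucket=CR): matches 1 b row(s) → 1 output row(s).
After projecting and ordering:
b.event | b.venue_id | v.venue_id | b.bucket
Concert | 4 | 4 | CR
Concert | 4 | 4 | CR
NULL | NULL | 4 | NULL
NULL | NULL | 4 | NULL
NULL | NULL | 6 | NULL
NULL | NULL | NULL | NULL

(Concert, 4, 4, CR); (Concert, 4, 4, CR); (NULL, NULL, 4, NULL); (NULL, NULL, 4, NULL); (NULL, NULL, 6, NULL); (NULL, NULL, NULL, NULL)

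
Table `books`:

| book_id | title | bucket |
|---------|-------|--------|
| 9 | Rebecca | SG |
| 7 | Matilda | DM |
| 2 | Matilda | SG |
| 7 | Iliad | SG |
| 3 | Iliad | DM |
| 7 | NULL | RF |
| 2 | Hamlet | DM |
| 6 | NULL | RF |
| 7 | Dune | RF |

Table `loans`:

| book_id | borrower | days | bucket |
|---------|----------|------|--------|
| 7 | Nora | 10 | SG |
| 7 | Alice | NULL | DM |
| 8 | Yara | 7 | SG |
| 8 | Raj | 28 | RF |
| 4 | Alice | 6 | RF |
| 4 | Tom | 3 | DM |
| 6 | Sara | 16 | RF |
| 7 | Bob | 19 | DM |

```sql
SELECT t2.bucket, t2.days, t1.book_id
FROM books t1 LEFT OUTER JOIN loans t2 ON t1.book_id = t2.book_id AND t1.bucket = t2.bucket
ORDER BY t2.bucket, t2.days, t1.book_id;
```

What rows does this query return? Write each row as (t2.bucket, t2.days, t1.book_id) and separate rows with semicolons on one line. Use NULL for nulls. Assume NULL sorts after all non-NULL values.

LEFT JOIN keeps every row from `books`; unmatched rows get NULL for `loans`'s columns.
Matching on t1.book_id = t2.book_id AND t1.bucket = t2.bucket.
Matched pairs: 4; unmatched t1 rows kept: 6.

(DM, 19, 7); (DM, NULL, 7); (RF, 16, 6); (SG, 10, 7); (NULL, NULL, 2); (NULL, NULL, 2); (NULL, NULL, 3); (NULL, NULL, 7); (NULL, NULL, 7); (NULL, NULL, 9)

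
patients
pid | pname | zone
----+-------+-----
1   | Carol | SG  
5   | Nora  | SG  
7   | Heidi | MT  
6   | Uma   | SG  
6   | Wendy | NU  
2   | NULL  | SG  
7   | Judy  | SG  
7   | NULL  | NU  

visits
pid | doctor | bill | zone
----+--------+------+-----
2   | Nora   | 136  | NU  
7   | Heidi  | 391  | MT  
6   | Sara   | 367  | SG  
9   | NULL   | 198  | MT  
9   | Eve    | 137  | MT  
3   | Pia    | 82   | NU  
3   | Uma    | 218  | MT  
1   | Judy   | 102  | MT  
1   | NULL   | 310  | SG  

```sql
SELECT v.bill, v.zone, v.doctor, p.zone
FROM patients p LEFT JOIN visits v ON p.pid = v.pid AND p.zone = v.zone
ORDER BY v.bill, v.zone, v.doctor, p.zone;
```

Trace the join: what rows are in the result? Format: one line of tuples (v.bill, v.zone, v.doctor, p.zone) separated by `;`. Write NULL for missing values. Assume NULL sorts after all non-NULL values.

(310, SG, NULL, SG); (367, SG, Sara, SG); (391, MT, Heidi, MT); (NULL, NULL, NULL, NU); (NULL, NULL, NULL, NU); (NULL, NULL, NULL, SG); (NULL, NULL, NULL, SG); (NULL, NULL, NULL, SG)

LEFT JOIN keeps every row from `patients`; unmatched rows get NULL for `visits`'s columns.
Matching on p.pid = v.pid AND p.zone = v.zone.
Matched pairs: 3; unmatched p rows kept: 5.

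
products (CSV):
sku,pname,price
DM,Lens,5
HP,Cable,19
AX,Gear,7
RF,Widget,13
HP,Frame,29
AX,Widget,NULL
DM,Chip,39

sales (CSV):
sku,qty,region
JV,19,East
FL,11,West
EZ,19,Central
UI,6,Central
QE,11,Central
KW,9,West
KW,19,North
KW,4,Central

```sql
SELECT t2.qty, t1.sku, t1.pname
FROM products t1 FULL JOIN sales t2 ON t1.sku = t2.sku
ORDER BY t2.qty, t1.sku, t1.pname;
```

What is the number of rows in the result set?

FULL OUTER JOIN keeps every row from both sides; unmatched rows get NULL for the other side's columns.
Matching on t1.sku = t2.sku.
- t1[0] sku=DM → no match; kept with NULLs on the t2 side.
- t1[1] sku=HP → no match; kept with NULLs on the t2 side.
- t1[2] sku=AX → no match; kept with NULLs on the t2 side.
- t1[3] sku=RF → no match; kept with NULLs on the t2 side.
- t1[4] sku=HP → no match; kept with NULLs on the t2 side.
- t1[5] sku=AX → no match; kept with NULLs on the t2 side.
- t1[6] sku=DM → no match; kept with NULLs on the t2 side.
- plus 8 unmatched t2 row(s), each kept with NULL t1 columns.
Total: 0 matched + 15 padded = 15 rows.

15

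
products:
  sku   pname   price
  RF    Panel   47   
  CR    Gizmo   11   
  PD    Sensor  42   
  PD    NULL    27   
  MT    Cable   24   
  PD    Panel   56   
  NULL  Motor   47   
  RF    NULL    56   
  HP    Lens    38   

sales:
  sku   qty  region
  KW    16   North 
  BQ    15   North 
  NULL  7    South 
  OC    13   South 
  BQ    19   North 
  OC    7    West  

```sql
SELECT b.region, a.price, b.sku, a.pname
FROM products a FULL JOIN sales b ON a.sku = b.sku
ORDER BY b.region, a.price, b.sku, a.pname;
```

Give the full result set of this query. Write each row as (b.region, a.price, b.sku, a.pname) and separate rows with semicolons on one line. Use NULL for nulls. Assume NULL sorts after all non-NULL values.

FULL OUTER JOIN keeps every row from both sides; unmatched rows get NULL for the other side's columns.
Matching on a.sku = b.sku. A NULL in a compared column never satisfies the condition.
- a (sku=RF) has no partner → padded with NULL.
- a (sku=CR) has no partner → padded with NULL.
- a (sku=PD) has no partner → padded with NULL.
- a (sku=PD) has no partner → padded with NULL.
- a (sku=MT) has no partner → padded with NULL.
- a (sku=PD) has no partner → padded with NULL.
- a (sku=NULL) has no partner → padded with NULL.
- a (sku=RF) has no partner → padded with NULL.
- a (sku=HP) has no partner → padded with NULL.
- plus 6 unmatched b row(s), each kept with NULL a columns.

(North, NULL, BQ, NULL); (North, NULL, BQ, NULL); (North, NULL, KW, NULL); (South, NULL, OC, NULL); (South, NULL, NULL, NULL); (West, NULL, OC, NULL); (NULL, 11, NULL, Gizmo); (NULL, 24, NULL, Cable); (NULL, 27, NULL, NULL); (NULL, 38, NULL, Lens); (NULL, 42, NULL, Sensor); (NULL, 47, NULL, Motor); (NULL, 47, NULL, Panel); (NULL, 56, NULL, Panel); (NULL, 56, NULL, NULL)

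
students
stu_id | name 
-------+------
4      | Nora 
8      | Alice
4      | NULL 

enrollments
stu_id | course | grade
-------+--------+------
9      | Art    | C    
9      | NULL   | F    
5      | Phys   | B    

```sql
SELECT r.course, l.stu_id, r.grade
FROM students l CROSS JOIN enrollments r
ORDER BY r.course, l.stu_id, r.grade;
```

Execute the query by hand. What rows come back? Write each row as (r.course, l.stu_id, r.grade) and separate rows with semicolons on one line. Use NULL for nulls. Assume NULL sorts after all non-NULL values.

(Art, 4, C); (Art, 4, C); (Art, 8, C); (Phys, 4, B); (Phys, 4, B); (Phys, 8, B); (NULL, 4, F); (NULL, 4, F); (NULL, 8, F)

CROSS JOIN pairs every row of `students` with every row of `enrollments`: 3 × 3 = 9 rows.
After projecting and ordering:
r.course | l.stu_id | r.grade
Art | 4 | C
Art | 4 | C
Art | 8 | C
Phys | 4 | B
Phys | 4 | B
Phys | 8 | B
NULL | 4 | F
NULL | 4 | F
NULL | 8 | F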